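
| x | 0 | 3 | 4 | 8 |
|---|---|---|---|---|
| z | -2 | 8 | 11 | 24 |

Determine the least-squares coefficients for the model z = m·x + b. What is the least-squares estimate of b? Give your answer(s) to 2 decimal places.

b = -1.92

Setting ∂/∂m … = 0 gives: 89·m + 15·b = 260;  15·m + 4·b = 41.
(Σx·x = 89, Σx = 15, Σ1 = 4, Σx·z = 260, Σz = 41.)
Δ = 89·4 − 15² = 131.
m = (260·4 − 15·41)/131 = 425/131; b = (89·41 − 15·260)/131 = -251/131.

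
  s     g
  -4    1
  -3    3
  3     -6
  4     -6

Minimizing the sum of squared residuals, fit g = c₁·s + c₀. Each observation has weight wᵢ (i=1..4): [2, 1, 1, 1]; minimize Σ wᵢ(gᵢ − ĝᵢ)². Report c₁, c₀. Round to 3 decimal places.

The normal equations are: 66·c₁ + (-4)·c₀ = -59;  (-4)·c₁ + 5·c₀ = -7.
Eliminating c₀: 5·(row 1) − (-4)·(row 2) gives 314·c₁ = 5·(-59) − (-4)·(-7) = -323, so c₁ = -323/314.
Then c₀ = ((-7) − (-4)·(-323/314))/5 = -349/157.

c₁ = -1.029, c₀ = -2.223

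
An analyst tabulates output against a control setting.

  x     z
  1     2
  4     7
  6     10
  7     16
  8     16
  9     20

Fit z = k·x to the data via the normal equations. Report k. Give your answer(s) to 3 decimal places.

With design matrix A, AᵀA = [[247]] and Aᵀz = [510]ᵀ.
Hence k = 510 / 247 ≈ 2.06478.

k = 2.065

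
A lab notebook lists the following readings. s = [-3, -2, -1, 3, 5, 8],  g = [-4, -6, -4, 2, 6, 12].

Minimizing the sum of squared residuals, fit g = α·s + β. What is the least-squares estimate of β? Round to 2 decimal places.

Forming MᵀM = [[112, 10]; [10, 6]] and Mᵀg = [160, 6]ᵀ gives MᵀM·[α, β]ᵀ = Mᵀg.
Δ = 112·6 − 10² = 572.
α = (160·6 − 10·6)/572 = 225/143; β = (112·6 − 10·160)/572 = -232/143.

β = -1.62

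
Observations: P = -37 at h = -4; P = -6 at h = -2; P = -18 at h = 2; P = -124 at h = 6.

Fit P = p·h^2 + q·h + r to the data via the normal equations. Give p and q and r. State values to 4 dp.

p = -2.9793, q = -2.7802, r = -0.1709

Forming XᵀX = [[1584, 152, 60]; [152, 60, 2]; [60, 2, 4]] and XᵀP = [-5152, -620, -185]ᵀ gives XᵀX·[p, q, r]ᵀ = XᵀP.
Row-reducing yields p = -4743/1592, q = -2213/796, r = -34/199.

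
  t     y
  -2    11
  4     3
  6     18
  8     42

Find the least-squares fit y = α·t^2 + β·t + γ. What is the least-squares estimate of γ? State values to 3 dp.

γ = -0.547

Entries of MᵀM: Σt^2·t^2 = 5664, Σt^2·t = 784, Σt^2 = 120, Σt·t = 120, Σt = 16, Σ1 = 4.
Moment sums: Σt^2·y = 3428, Σt·y = 434, Σy = 74.
So MᵀM·[α, β, γ]ᵀ = Mᵀy: [[5664, 784, 120]; [784, 120, 16]; [120, 16, 4]]·[α, β, γ]ᵀ = [3428, 434, 74]ᵀ.
Row-reducing yields α = 803/724, β = -2575/724, γ = -99/181.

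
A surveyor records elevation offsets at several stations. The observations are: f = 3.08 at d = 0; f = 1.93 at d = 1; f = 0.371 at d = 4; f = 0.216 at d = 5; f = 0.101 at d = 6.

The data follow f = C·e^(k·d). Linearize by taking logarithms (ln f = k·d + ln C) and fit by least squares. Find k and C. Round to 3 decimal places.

k = -0.560, C = 3.275

Let Y = ln f. Fitting Y = k·d + ln C by least squares:
Σd = 16.0000, Σ(d)² = 78.0000, Σln f = -3.0342, Σd·ln f = -24.7269.
Normal system: [[78.0000, 16.0000]; [16.0000, 5]]·[k, ln C]ᵀ = [-24.7269, -3.0342]ᵀ.
Solving (det = 134.0000): k = -0.56035, ln C = 1.18628, so C = exp(1.18628) = 3.27487.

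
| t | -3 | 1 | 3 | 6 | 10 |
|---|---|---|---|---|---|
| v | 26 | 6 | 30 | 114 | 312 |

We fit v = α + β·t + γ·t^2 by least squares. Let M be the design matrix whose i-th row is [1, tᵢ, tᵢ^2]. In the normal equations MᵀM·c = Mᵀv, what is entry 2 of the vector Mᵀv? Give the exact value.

3822

Entry 2 ↔ basis t, so (Mᵀv)_{2} = Σᵢ (t)·vᵢ = (-3)·(26) + (1)·(6) + (3)·(30) + (6)·(114) + (10)·(312) = 3822.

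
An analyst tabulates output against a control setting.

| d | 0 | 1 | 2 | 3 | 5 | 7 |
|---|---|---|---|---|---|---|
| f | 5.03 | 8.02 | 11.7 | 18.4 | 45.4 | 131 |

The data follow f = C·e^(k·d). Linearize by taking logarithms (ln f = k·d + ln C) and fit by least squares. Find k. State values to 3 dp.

Linearized form: ln f = k·d + ln C. From the 6 transformed points,
Σd = 18.0000, Σ(d)² = 88.0000, Σln f = 17.7600, Σd·ln f = 68.9421.
Equations: 88.0000·k + 18.0000·ln C = 68.9421;  18.0000·k + 6·ln C = 17.7600.
Slope k = (n·Σd·ln f − Σd·Σln f)/(n·Σ(d)² − (Σd)²) = (6·68.9421 − 18.0000·17.7600)/204.0000 = 0.46065; ln C = (Σln f − k·Σd)/n = 1.57805.

k = 0.461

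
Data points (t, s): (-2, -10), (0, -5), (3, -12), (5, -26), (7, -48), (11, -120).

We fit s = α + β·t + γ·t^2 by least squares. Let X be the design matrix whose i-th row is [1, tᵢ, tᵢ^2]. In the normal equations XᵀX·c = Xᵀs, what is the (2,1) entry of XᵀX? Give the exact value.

24

Row 2 ↔ basis t, column 1 ↔ basis 1, so (XᵀX)_{2,1} = Σᵢ t = (-2)·(1) + (0)·(1) + (3)·(1) + (5)·(1) + (7)·(1) + (11)·(1) = 24.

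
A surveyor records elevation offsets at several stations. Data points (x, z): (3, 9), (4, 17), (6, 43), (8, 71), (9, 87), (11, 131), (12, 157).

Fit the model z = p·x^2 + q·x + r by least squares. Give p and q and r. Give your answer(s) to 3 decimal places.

Sums needed: Σx^2·x^2 = 47667, Σx^2·x = 4607, Σx^2 = 471, Σx·x = 471, Σx = 53, Σ1 = 7.
Moment sums: Σx^2·z = 51951, Σx·z = 5029, Σz = 515.
Row-reducing yields p = 52686/53081, q = 73554/53081, r = -28097/7583.

p = 0.993, q = 1.386, r = -3.705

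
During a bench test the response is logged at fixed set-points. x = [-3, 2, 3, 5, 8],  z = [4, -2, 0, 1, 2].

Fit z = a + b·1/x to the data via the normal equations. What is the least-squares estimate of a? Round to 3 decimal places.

Setting ∂/∂a … = 0 gives: 5·a + (33/40)·b = 5;  (33/40)·a + (7601/14400)·b = -113/60.
Eliminating b: (7601/14400)·(row 1) − (33/40)·(row 2) gives (7051/3600)·a = (7601/14400)·5 − (33/40)·(-113/60) = 60379/14400, so a = 5489/2564.
Then b = ((-113/60) − (33/40)·(5489/2564))/(7601/14400) = -48750/7051.

a = 2.141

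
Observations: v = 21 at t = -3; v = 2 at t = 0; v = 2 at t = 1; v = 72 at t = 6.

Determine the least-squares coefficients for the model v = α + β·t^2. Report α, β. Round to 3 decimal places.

Compute the Gram sums: Σ1 = 4, Σt^2 = 46, Σt^2·t^2 = 1378.
Right-hand side: Σv = 97, Σt^2·v = 2783.
So AᵀA·[α, β]ᵀ = Aᵀv: [[4, 46]; [46, 1378]]·[α, β]ᵀ = [97, 2783]ᵀ.
Eliminating β: 1378·(row 1) − 46·(row 2) gives 3396·α = 1378·97 − 46·2783 = 5648, so α = 1412/849.
Then β = (2783 − 46·(1412/849))/1378 = 3335/1698.

α = 1.663, β = 1.964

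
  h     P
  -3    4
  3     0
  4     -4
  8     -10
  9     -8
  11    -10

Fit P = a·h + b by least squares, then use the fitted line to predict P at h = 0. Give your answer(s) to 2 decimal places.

P̂ = 1.13

Entries of AᵀA: Σh·h = 300, Σh = 32, Σ1 = 6.
For AᵀP: Σh·P = -290, ΣP = -28.
AᵀA·[a, b]ᵀ = AᵀP becomes [[300, 32]; [32, 6]]·[a, b]ᵀ = [-290, -28]ᵀ.
Δ = 300·6 − 32² = 776.
a = ((-290)·6 − 32·(-28))/776 = -211/194; b = (300·(-28) − 32·(-290))/776 = 110/97.
At h = 0: P̂ = (-211/194)·(0) + (110/97)·(1) = 110/97.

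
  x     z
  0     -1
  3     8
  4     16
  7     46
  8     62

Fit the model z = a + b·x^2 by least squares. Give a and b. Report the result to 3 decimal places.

a = -0.572, b = 0.970

Compute the Gram sums: Σ1 = 5, Σx^2 = 138, Σx^2·x^2 = 6834.
For Mᵀz: Σz = 131, Σx^2·z = 6550.
So MᵀM·[a, b]ᵀ = Mᵀz: [[5, 138]; [138, 6834]]·[a, b]ᵀ = [131, 6550]ᵀ.
Δ = 5·6834 − 138² = 15126.
a = (131·6834 − 138·6550)/15126 = -1441/2521; b = (5·6550 − 138·131)/15126 = 7336/7563.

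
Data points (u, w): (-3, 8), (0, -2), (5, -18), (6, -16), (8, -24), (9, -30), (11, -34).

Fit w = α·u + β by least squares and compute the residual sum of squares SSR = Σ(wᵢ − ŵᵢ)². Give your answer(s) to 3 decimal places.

Sums needed: Σu·u = 336, Σu = 36, Σ1 = 7.
Moment sums: Σu·w = -1046, Σw = -116.
So MᵀM·[α, β]ᵀ = Mᵀw: [[336, 36]; [36, 7]]·[α, β]ᵀ = [-1046, -116]ᵀ.
det = 336·7 − 36² = 1056.
α = ((-1046)·7 − 36·(-116))/1056 = -143/48; β = (336·(-116) − 36·(-1046))/1056 = -5/4.
Residuals: 5/16, -3/4, -89/48, 25/8, 13/12, -31/16, 1/48; SSR = 451/24.

SSR = 18.792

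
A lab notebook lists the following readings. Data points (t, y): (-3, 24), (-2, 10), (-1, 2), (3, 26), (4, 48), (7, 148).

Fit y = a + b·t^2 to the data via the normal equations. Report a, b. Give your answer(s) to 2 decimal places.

a = -1.87, b = 3.06

From the data, Σ1 = 6, Σt^2 = 88, Σt^2·t^2 = 2836.
Moment sums: Σy = 258, Σt^2·y = 8512.
det = 6·2836 − 88² = 9272.
a = (258·2836 − 88·8512)/9272 = -2171/1159; b = (6·8512 − 88·258)/9272 = 3546/1159.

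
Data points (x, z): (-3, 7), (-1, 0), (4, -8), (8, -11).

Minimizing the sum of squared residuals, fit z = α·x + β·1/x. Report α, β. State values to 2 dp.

AᵀA·[α, β]ᵀ = Aᵀz reads: 90·α + 4·β = -141;  4·α + (685/576)·β = -137/24.
(Σx·x = 90, Σx·1/x = 4, Σ1/x·1/x = 685/576, Σx·z = -141, Σ1/x·z = -137/24.)
Eliminating β: (685/576)·(row 1) − 4·(row 2) gives (2913/32)·α = (685/576)·(-141) − 4·(-137/24) = -27811/192, so α = -27811/17478.
Then β = ((-137/24) − 4·(-27811/17478))/(685/576) = 536/971.

α = -1.59, β = 0.55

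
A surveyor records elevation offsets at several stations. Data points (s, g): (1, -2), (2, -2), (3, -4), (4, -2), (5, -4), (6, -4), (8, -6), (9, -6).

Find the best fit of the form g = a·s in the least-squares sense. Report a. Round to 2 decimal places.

From the data, Σs·s = 236.
Right-hand side: Σs·g = -172.
So AᵀA·[a]ᵀ = Aᵀg: [[236]]·[a]ᵀ = [-172]ᵀ.
a = (-172)/236 = -0.728814.

a = -0.73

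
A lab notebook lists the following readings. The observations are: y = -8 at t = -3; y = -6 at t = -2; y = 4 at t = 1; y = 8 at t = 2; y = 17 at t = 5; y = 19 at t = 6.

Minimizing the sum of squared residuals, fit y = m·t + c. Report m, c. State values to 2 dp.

With design matrix X, XᵀX = [[79, 9]; [9, 6]] and Xᵀy = [255, 34]ᵀ.
det = 79·6 − 9² = 393.
m = (255·6 − 9·34)/393 = 408/131; c = (79·34 − 9·255)/393 = 391/393.

m = 3.11, c = 0.99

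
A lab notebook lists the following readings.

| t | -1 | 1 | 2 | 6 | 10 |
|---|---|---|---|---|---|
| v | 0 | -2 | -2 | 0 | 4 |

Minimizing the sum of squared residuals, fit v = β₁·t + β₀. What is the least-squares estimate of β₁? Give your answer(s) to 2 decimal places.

Forming XᵀX = [[142, 18]; [18, 5]] and Xᵀv = [34, 0]ᵀ gives XᵀX·[β₁, β₀]ᵀ = Xᵀv.
Δ = 142·5 − 18² = 386.
β₁ = (34·5 − 18·0)/386 = 85/193; β₀ = (142·0 − 18·34)/386 = -306/193.

β₁ = 0.44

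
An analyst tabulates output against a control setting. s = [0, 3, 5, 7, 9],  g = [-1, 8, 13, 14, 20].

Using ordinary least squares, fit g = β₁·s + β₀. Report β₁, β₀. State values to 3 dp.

MᵀM·[β₁, β₀]ᵀ = Mᵀg reads: 164·β₁ + 24·β₀ = 367;  24·β₁ + 5·β₀ = 54.
Eliminating β₀: 5·(row 1) − 24·(row 2) gives 244·β₁ = 5·367 − 24·54 = 539, so β₁ = 539/244.
Then β₀ = (54 − 24·(539/244))/5 = 12/61.

β₁ = 2.209, β₀ = 0.197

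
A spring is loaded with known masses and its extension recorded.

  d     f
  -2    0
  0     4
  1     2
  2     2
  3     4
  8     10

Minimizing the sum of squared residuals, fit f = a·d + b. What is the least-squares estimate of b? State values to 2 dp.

Setting ∂/∂a … = 0 gives: 82·a + 12·b = 98;  12·a + 6·b = 22.
(Σd·d = 82, Σd = 12, Σ1 = 6, Σd·f = 98, Σf = 22.)
Δ = 82·6 − 12² = 348.
a = (98·6 − 12·22)/348 = 27/29; b = (82·22 − 12·98)/348 = 157/87.

b = 1.80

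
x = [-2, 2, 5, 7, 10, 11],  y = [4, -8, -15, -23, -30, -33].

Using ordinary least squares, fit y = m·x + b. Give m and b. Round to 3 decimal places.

The normal system AᵀA·[m, b]ᵀ = Aᵀy is [[303, 33]; [33, 6]]·[m, b]ᵀ = [-923, -105]ᵀ.
Δ = 303·6 − 33² = 729.
m = ((-923)·6 − 33·(-105))/729 = -691/243; b = (303·(-105) − 33·(-923))/729 = -452/243.

m = -2.844, b = -1.860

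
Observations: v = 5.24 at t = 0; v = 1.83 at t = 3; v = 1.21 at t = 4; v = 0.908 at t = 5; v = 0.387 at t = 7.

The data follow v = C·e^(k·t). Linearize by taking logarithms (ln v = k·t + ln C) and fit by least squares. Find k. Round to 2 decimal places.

Let Y = ln v. Fitting Y = k·t + ln C by least squares:
XᵀX = [[99.0000, 19.0000]; [19.0000, 5]], rhs = [-4.5524, 1.4054]ᵀ  (here Σt = 19.0000, Σ(t)² = 99.0000, Σln v = 1.4054, Σt·ln v = -4.5524).
Slope k = (n·Σt·ln v − Σt·Σln v)/(n·Σ(t)² − (Σt)²) = (5·-4.5524 − 19.0000·1.4054)/134.0000 = -0.36914; ln C = (Σln v − k·Σt)/n = 1.68383.

k = -0.37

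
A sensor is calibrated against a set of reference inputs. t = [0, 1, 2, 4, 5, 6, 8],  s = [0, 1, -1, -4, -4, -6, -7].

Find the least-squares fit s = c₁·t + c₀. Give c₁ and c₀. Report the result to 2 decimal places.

c₁ = -1.03, c₀ = 0.83

From the data, Σt·t = 146, Σt = 26, Σ1 = 7.
And Σt·s = -129, Σs = -21.
So MᵀM·[c₁, c₀]ᵀ = Mᵀs: [[146, 26]; [26, 7]]·[c₁, c₀]ᵀ = [-129, -21]ᵀ.
det = 146·7 − 26² = 346.
c₁ = ((-129)·7 − 26·(-21))/346 = -357/346; c₀ = (146·(-21) − 26·(-129))/346 = 144/173.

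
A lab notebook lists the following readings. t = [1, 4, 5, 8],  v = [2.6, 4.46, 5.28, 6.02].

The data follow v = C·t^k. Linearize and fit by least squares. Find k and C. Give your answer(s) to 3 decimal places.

k = 0.411, C = 2.601

Linearized form: ln v = k·ln t + ln C. From the 4 transformed points,
Over the data: Σln t = 5.0752, Σ(ln t)² = 8.8362, Σln v = 5.9097, Σln t·ln v = 8.4835.
Normal system: [[8.8362, 5.0752]; [5.0752, 4]]·[k, ln C]ᵀ = [8.4835, 5.9097]ᵀ.
Slope k = (n·Σln t·ln v − Σln t·Σln v)/(n·Σ(ln t)² − (Σln t)²) = (4·8.4835 − 5.0752·5.9097)/9.5873 = 0.41110; ln C = (Σln v − k·Σln t)/n = 0.95582, so C = exp(0.95582) = 2.60081.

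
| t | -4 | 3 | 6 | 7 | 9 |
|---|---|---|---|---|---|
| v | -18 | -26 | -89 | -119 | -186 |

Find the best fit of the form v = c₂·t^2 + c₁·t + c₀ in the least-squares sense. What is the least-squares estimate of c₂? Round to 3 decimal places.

From the data, Σt^2·t^2 = 10595, Σt^2·t = 1251, Σt^2 = 191, Σt·t = 191, Σt = 21, Σ1 = 5.
Right-hand side: Σt^2·v = -24623, Σt·v = -3047, Σv = -438.
So XᵀX·[c₂, c₁, c₀]ᵀ = Xᵀv: [[10595, 1251, 191]; [1251, 191, 21]; [191, 21, 5]]·[c₂, c₁, c₀]ᵀ = [-24623, -3047, -438]ᵀ.
Inverting the 3×3 Gram matrix, [c₂, c₁, c₀]ᵀ = [-673387/344238, -367759/114746, 100949/172119]ᵀ.

c₂ = -1.956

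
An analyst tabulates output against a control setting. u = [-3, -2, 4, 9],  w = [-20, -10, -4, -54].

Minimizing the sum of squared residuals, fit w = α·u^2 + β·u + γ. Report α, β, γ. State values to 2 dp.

AᵀA·[α, β, γ]ᵀ = Aᵀw reads: 6914·α + 758·β + 110·γ = -4658;  758·α + 110·β + 8·γ = -422;  110·α + 8·β + 4·γ = -88.
(Σu^2·u^2 = 6914, Σu^2·u = 758, Σu^2 = 110, Σu·u = 110, Σu = 8, Σ1 = 4, Σu^2·w = -4658, Σu·w = -422, Σw = -88.)
Row-reducing yields α = -13004/12687, β = 41225/12687, γ = -1318/4229.

α = -1.02, β = 3.25, γ = -0.31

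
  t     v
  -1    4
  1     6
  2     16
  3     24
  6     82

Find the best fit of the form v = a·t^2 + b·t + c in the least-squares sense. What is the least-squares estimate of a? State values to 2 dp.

a = 1.94

Entries of AᵀA: Σt^2·t^2 = 1395, Σt^2·t = 251, Σt^2 = 51, Σt·t = 51, Σt = 11, Σ1 = 5.
Moment sums: Σt^2·v = 3242, Σt·v = 598, Σv = 132.
AᵀA·[a, b, c]ᵀ = Aᵀv becomes [[1395, 251, 51]; [251, 51, 11]; [51, 11, 5]]·[a, b, c]ᵀ = [3242, 598, 132]ᵀ.
Inverting the 3×3 Gram matrix, [a, b, c]ᵀ = [5067/2612, 3737/2612, 2263/653]ᵀ.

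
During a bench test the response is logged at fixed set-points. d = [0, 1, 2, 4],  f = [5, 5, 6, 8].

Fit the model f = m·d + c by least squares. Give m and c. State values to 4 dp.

Compute the Gram sums: Σd·d = 21, Σd = 7, Σ1 = 4.
Moment sums: Σd·f = 49, Σf = 24.
MᵀM·[m, c]ᵀ = Mᵀf becomes [[21, 7]; [7, 4]]·[m, c]ᵀ = [49, 24]ᵀ.
det = 21·4 − 7² = 35.
m = (49·4 − 7·24)/35 = 4/5; c = (21·24 − 7·49)/35 = 23/5.

m = 0.8000, c = 4.6000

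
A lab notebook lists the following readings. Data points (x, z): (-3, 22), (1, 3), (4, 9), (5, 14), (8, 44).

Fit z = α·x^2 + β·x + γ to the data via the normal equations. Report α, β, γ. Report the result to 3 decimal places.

α = 0.972, β = -2.881, γ = 4.693

With design matrix A, AᵀA = [[5059, 675, 115]; [675, 115, 15]; [115, 15, 5]] and Aᵀz = [3511, 395, 92]ᵀ.
Solving the 3×3 system (Gaussian elimination) gives α = 2919/3004, β = -43271/15020, γ = 17624/3755.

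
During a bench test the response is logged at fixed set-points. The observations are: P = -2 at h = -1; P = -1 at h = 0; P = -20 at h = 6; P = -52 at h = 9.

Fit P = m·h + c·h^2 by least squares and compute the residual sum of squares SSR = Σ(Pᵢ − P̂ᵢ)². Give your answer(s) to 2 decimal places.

SSR = 1.10

Normal-equation sums: Σh·h = 118, Σh·h^2 = 944, Σh^2·h^2 = 7858.
For MᵀP: Σh·P = -586, Σh^2·P = -4934.
MᵀM·[m, c]ᵀ = MᵀP becomes [[118, 944]; [944, 7858]]·[m, c]ᵀ = [-586, -4934]ᵀ.
det = 118·7858 − 944² = 36108.
m = ((-586)·7858 − 944·(-4934))/36108 = 4409/3009; c = (118·(-4934) − 944·(-586))/36108 = -41/51.
Residuals: 270/1003, -1, 150/1003, -70/1003; SSR = 1103/1003.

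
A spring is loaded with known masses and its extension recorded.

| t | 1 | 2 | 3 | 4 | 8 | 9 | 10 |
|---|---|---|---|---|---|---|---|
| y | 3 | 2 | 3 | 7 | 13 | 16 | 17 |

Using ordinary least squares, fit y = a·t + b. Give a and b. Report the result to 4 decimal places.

a = 1.7572, b = -0.5737

XᵀX·[a, b]ᵀ = Xᵀy reads: 275·a + 37·b = 462;  37·a + 7·b = 61.
Eliminating b: 7·(row 1) − 37·(row 2) gives 556·a = 7·462 − 37·61 = 977, so a = 977/556.
Then b = (61 − 37·(977/556))/7 = -319/556.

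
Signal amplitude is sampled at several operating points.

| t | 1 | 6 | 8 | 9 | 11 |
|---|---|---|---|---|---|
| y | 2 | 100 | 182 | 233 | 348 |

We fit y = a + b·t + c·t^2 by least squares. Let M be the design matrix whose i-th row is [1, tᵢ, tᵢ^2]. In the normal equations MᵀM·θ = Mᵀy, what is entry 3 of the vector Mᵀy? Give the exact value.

Entry 3 ↔ basis t^2, so (Mᵀy)_{3} = Σᵢ (t^2)·yᵢ = (1)·(2) + (36)·(100) + (64)·(182) + (81)·(233) + (121)·(348) = 76231.

76231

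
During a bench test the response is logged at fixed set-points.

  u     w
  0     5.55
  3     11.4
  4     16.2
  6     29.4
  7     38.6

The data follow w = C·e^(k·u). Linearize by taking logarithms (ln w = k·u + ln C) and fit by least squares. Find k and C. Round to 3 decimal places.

Let Y = ln w. Fitting Y = k·u + ln C by least squares:
XᵀX = [[110.0000, 20.0000]; [20.0000, 5]], rhs = [64.2996, 13.9667]ᵀ  (here Σu = 20.0000, Σ(u)² = 110.0000, Σln w = 13.9667, Σu·ln w = 64.2996).
Δ = 110.0000·5 − (20.0000)² = 150.0000; k = (64.2996·5 − 20.0000·13.9667)/150.0000 = 0.28110, ln C = (110.0000·13.9667 − 20.0000·64.2996)/150.0000 = 1.66894, so C = exp(1.66894) = 5.30655.

k = 0.281, C = 5.307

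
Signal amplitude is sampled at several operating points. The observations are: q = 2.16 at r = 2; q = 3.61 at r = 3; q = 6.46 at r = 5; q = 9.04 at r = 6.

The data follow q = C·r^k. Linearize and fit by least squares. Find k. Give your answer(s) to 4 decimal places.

k = 1.2659

Let Y = ln q. Fitting Y = k·ln r + ln C by least squares:
Over the data: Σln r = 5.1930, Σ(ln r)² = 7.4881, Σln q = 6.1211, Σln r·ln q = 8.8916.
Normal system: [[7.4881, 5.1930]; [5.1930, 4]]·[k, ln C]ᵀ = [8.8916, 6.1211]ᵀ.
Slope k = (n·Σln r·ln q − Σln r·Σln q)/(n·Σ(ln r)² − (Σln r)²) = (4·8.8916 − 5.1930·6.1211)/2.9856 = 1.26595; ln C = (Σln q − k·Σln r)/n = -0.11323.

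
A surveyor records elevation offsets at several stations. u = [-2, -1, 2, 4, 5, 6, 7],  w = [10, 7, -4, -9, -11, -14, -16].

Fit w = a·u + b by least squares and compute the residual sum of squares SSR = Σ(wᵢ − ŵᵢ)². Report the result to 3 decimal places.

SSR = 5.081

Normal-equation sums: Σu·u = 135, Σu = 21, Σ1 = 7.
And Σu·w = -322, Σw = -37.
Normal equations: [[135, 21]; [21, 7]]·[a, b]ᵀ = [-322, -37]ᵀ.
Δ = 135·7 − 21² = 504.
a = ((-322)·7 − 21·(-37))/504 = -211/72; b = (135·(-37) − 21·(-322))/504 = 589/168.
Residuals: 319/504, 71/126, -829/504, -395/504, 37/252, 13/168, 127/126; SSR = 2561/504.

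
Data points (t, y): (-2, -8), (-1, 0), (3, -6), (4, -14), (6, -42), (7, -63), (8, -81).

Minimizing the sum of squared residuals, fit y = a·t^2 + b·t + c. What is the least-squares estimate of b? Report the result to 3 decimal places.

Sums needed: Σt^2·t^2 = 8147, Σt^2·t = 1153, Σt^2 = 179, Σt·t = 179, Σt = 25, Σ1 = 7.
And Σt^2·y = -10093, Σt·y = -1399, Σy = -214.
MᵀM·[a, b, c]ᵀ = Mᵀy becomes [[8147, 1153, 179]; [1153, 179, 25]; [179, 25, 7]]·[a, b, c]ᵀ = [-10093, -1399, -214]ᵀ.
Inverting the 3×3 Gram matrix, [a, b, c]ᵀ = [-38711/24654, 94481/49308, 44981/16436]ᵀ.

b = 1.916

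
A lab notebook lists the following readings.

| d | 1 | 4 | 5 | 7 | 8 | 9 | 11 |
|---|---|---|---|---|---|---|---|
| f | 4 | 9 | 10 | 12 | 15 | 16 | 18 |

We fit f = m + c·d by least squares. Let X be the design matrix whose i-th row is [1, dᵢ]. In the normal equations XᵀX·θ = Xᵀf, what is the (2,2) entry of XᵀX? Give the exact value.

357

Row 2 ↔ basis d, column 2 ↔ basis d, so (XᵀX)_{2,2} = Σᵢ (d)·(d) = (1)·(1) + (4)·(4) + (5)·(5) + (7)·(7) + (8)·(8) + (9)·(9) + (11)·(11) = 357.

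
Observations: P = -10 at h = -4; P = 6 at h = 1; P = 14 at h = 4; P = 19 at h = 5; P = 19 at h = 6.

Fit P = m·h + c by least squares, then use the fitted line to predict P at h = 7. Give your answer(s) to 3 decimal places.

P̂ = 23.414

With design matrix X, XᵀX = [[94, 12]; [12, 5]] and XᵀP = [311, 48]ᵀ.
Determinant 94·5 − 12² = 326.
m = (311·5 − 12·48)/326 = 979/326; c = (94·48 − 12·311)/326 = 390/163.
At h = 7: P̂ = (979/326)·(7) + (390/163)·(1) = 7633/326.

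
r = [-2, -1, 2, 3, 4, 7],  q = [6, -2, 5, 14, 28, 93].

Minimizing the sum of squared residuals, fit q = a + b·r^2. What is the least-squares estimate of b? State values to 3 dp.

b = 1.960

XᵀX·[a, b]ᵀ = Xᵀq reads: 6·a + 83·b = 144;  83·a + 2771·b = 5173.
(Σ1 = 6, Σr^2 = 83, Σr^2·r^2 = 2771, Σq = 144, Σr^2·q = 5173.)
Eliminating b: 2771·(row 1) − 83·(row 2) gives 9737·a = 2771·144 − 83·5173 = -30335, so a = -30335/9737.
Then b = (5173 − 83·(-30335/9737))/2771 = 19086/9737.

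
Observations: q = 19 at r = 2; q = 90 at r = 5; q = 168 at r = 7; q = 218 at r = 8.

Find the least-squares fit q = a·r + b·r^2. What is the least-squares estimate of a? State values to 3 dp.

With design matrix A, AᵀA = [[142, 988]; [988, 7138]] and Aᵀq = [3408, 24510]ᵀ.
Δ = 142·7138 − 988² = 37452.
a = (3408·7138 − 988·24510)/37452 = 9202/3121; b = (142·24510 − 988·3408)/37452 = 9443/3121.

a = 2.948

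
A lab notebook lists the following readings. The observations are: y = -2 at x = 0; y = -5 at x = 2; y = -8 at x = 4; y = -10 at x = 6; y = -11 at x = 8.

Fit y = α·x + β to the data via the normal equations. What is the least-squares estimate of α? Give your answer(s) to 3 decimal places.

Forming MᵀM = [[120, 20]; [20, 5]] and Mᵀy = [-190, -36]ᵀ gives MᵀM·[α, β]ᵀ = Mᵀy.
Δ = 120·5 − 20² = 200.
α = ((-190)·5 − 20·(-36))/200 = -23/20; β = (120·(-36) − 20·(-190))/200 = -13/5.

α = -1.150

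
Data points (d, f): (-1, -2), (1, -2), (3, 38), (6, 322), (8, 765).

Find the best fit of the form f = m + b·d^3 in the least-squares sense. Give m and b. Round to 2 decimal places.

With design matrix X, XᵀX = [[5, 755]; [755, 309531]] and Xᵀf = [1121, 462258]ᵀ.
Eliminating b: 309531·(row 1) − 755·(row 2) gives 977630·m = 309531·1121 − 755·462258 = -2020539, so m = -2020539/977630.
Then b = (462258 − 755·(-2020539/977630))/309531 = 292987/195526.

m = -2.07, b = 1.50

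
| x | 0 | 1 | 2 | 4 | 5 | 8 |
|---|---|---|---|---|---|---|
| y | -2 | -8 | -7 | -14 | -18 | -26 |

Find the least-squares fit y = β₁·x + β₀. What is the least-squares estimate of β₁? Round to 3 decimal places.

β₁ = -2.908

The normal equations are: 110·β₁ + 20·β₀ = -376;  20·β₁ + 6·β₀ = -75.
(Σx·x = 110, Σx = 20, Σ1 = 6, Σx·y = -376, Σy = -75.)
Eliminating β₀: 6·(row 1) − 20·(row 2) gives 260·β₁ = 6·(-376) − 20·(-75) = -756, so β₁ = -189/65.
Then β₀ = ((-75) − 20·(-189/65))/6 = -73/26.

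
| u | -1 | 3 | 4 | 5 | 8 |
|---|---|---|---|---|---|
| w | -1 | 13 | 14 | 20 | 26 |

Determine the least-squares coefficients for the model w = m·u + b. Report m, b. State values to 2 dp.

Setting ∂/∂m … = 0 gives: 115·m + 19·b = 404;  19·m + 5·b = 72.
det = 115·5 − 19² = 214.
m = (404·5 − 19·72)/214 = 326/107; b = (115·72 − 19·404)/214 = 302/107.

m = 3.05, b = 2.82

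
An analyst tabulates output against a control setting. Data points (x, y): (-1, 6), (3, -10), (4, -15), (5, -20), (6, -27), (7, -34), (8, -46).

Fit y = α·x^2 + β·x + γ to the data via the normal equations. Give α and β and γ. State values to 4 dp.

α = -0.3883, β = -2.8345, γ = 3.1934

Normal-equation sums: Σx^2·x^2 = 8756, Σx^2·x = 1286, Σx^2 = 200, Σx·x = 200, Σx = 32, Σ1 = 7.
And Σx^2·y = -6406, Σx·y = -964, Σy = -146.
So MᵀM·[α, β, γ]ᵀ = Mᵀy: [[8756, 1286, 200]; [1286, 200, 32]; [200, 32, 7]]·[α, β, γ]ᵀ = [-6406, -964, -146]ᵀ.
Inverting the 3×3 Gram matrix, [α, β, γ]ᵀ = [-5710/14707, -41687/14707, 46966/14707]ᵀ.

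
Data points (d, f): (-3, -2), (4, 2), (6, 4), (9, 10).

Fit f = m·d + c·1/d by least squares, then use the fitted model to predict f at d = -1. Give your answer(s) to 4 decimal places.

Forming AᵀA = [[142, 4]; [4, 277/1296]] and Aᵀf = [128, 53/18]ᵀ gives AᵀA·[m, c]ᵀ = Aᵀf.
det = 142·(277/1296) − 4² = 9299/648.
m = (128·(277/1296) − 4·(53/18))/(9299/648) = 10096/9299; c = (142·(53/18) − 4·128)/(9299/648) = -60840/9299.
At d = -1: f̂ = (10096/9299)·(-1) + (-60840/9299)·(-1) = 50744/9299.

f̂ = 5.4569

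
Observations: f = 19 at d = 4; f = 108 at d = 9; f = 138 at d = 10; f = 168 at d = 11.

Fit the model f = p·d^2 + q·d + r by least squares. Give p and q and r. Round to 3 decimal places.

The normal equations are: 31458·p + 3124·q + 318·r = 43180;  3124·p + 318·q + 34·r = 4276;  318·p + 34·q + 4·r = 433.
(Σd^2·d^2 = 31458, Σd^2·d = 3124, Σd^2 = 318, Σd·d = 318, Σd = 34, Σ1 = 4, Σd^2·f = 43180, Σd·f = 4276, Σf = 433.)
Inverting the 3×3 Gram matrix, [p, q, r]ᵀ = [3233/1892, -8083/1892, 16491/1892]ᵀ.

p = 1.709, q = -4.272, r = 8.716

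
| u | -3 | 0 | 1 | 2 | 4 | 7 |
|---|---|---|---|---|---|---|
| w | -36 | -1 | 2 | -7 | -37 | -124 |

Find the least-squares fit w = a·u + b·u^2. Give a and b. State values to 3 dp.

a = 2.946, b = -2.963

Entries of MᵀM: Σu·u = 79, Σu·u^2 = 389, Σu^2·u^2 = 2755.
Right-hand side: Σu·w = -920, Σu^2·w = -7018.
Normal equations: [[79, 389]; [389, 2755]]·[a, b]ᵀ = [-920, -7018]ᵀ.
Δ = 79·2755 − 389² = 66324.
a = ((-920)·2755 − 389·(-7018))/66324 = 32567/11054; b = (79·(-7018) − 389·(-920))/66324 = -32757/11054.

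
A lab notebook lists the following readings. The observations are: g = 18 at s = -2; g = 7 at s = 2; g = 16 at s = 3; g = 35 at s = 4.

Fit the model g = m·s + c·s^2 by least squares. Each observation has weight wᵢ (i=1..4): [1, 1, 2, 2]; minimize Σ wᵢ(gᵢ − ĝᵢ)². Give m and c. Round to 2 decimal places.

m = -3.14, c = 2.94

Sums needed: Σwᵢ·s·s = 58, Σwᵢ·s·s^2 = 182, Σwᵢ·s^2·s^2 = 706.
Moment sums: Σwᵢ·s·g = 354, Σwᵢ·s^2·g = 1508.
Δ = 58·706 − 182² = 7824.
m = (354·706 − 182·1508)/7824 = -6133/1956; c = (58·1508 − 182·354)/7824 = 5759/1956.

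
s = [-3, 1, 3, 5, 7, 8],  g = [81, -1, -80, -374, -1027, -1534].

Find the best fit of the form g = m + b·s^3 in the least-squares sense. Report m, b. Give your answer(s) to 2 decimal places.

m = 0.95, b = -3.00

Normal-equation sums: Σ1 = 6, Σs^3 = 981, Σs^3·s^3 = 396877.
Moment sums: Σg = -2935, Σs^3·g = -1188767.
Normal equations: [[6, 981]; [981, 396877]]·[m, b]ᵀ = [-2935, -1188767]ᵀ.
Eliminating b: 396877·(row 1) − 981·(row 2) gives 1418901·m = 396877·(-2935) − 981·(-1188767) = 1346432, so m = 1346432/1418901.
Then b = ((-1188767) − 981·(1346432/1418901))/396877 = -1417789/472967.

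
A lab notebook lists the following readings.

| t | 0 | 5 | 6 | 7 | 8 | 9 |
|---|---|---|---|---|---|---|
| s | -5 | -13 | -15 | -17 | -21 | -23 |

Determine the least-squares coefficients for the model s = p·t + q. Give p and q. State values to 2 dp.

AᵀA·[p, q]ᵀ = Aᵀs reads: 255·p + 35·q = -649;  35·p + 6·q = -94.
(Σt·t = 255, Σt = 35, Σ1 = 6, Σt·s = -649, Σs = -94.)
Determinant 255·6 − 35² = 305.
p = ((-649)·6 − 35·(-94))/305 = -604/305; q = (255·(-94) − 35·(-649))/305 = -251/61.

p = -1.98, q = -4.11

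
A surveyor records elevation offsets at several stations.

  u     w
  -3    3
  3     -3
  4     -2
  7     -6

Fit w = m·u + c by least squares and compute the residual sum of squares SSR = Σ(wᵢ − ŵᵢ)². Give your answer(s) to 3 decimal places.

From the data, Σu·u = 83, Σu = 11, Σ1 = 4.
For Aᵀw: Σu·w = -68, Σw = -8.
So AᵀA·[m, c]ᵀ = Aᵀw: [[83, 11]; [11, 4]]·[m, c]ᵀ = [-68, -8]ᵀ.
Determinant 83·4 − 11² = 211.
m = ((-68)·4 − 11·(-8))/211 = -184/211; c = (83·(-8) − 11·(-68))/211 = 84/211.
Residuals: -3/211, -165/211, 230/211, -62/211; SSR = 398/211.

SSR = 1.886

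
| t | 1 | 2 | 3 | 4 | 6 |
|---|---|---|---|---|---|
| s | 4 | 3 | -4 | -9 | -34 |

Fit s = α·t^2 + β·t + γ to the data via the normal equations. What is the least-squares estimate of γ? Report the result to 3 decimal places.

With design matrix M, MᵀM = [[1650, 316, 66]; [316, 66, 16]; [66, 16, 5]] and Mᵀs = [-1388, -242, -40]ᵀ.
Solving the 3×3 system (Gaussian elimination) gives α = -976/679, β = 1681/679, γ = 296/97.

γ = 3.052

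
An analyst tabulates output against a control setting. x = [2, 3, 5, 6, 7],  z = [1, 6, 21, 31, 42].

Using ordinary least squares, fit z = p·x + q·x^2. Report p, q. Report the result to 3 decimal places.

p = -1.046, q = 1.020

From the data, Σx·x = 123, Σx·x^2 = 719, Σx^2·x^2 = 4419.
Moment sums: Σx·z = 605, Σx^2·z = 3757.
Eliminating q: 4419·(row 1) − 719·(row 2) gives 26576·p = 4419·605 − 719·3757 = -27788, so p = -6947/6644.
Then q = (3757 − 719·(-6947/6644))/4419 = 6779/6644.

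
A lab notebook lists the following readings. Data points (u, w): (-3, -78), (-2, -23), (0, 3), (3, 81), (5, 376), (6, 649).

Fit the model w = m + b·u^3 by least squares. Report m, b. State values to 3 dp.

Sums needed: Σ1 = 6, Σu^3 = 333, Σu^3·u^3 = 63803.
Moment sums: Σw = 1008, Σu^3·w = 191661.
Normal equations: [[6, 333]; [333, 63803]]·[m, b]ᵀ = [1008, 191661]ᵀ.
det = 6·63803 − 333² = 271929.
m = (1008·63803 − 333·191661)/271929 = 163437/90643; b = (6·191661 − 333·1008)/271929 = 271434/90643.

m = 1.803, b = 2.995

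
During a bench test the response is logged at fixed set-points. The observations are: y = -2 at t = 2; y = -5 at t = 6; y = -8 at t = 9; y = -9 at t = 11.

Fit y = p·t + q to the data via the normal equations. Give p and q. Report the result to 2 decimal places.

Forming MᵀM = [[242, 28]; [28, 4]] and Mᵀy = [-205, -24]ᵀ gives MᵀM·[p, q]ᵀ = Mᵀy.
Δ = 242·4 − 28² = 184.
p = ((-205)·4 − 28·(-24))/184 = -37/46; q = (242·(-24) − 28·(-205))/184 = -17/46.

p = -0.80, q = -0.37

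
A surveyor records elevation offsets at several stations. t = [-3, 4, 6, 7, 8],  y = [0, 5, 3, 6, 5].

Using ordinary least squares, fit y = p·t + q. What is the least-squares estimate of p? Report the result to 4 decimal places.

XᵀX·[p, q]ᵀ = Xᵀy reads: 174·p + 22·q = 120;  22·p + 5·q = 19.
(Σt·t = 174, Σt = 22, Σ1 = 5, Σt·y = 120, Σy = 19.)
Eliminating q: 5·(row 1) − 22·(row 2) gives 386·p = 5·120 − 22·19 = 182, so p = 91/193.
Then q = (19 − 22·(91/193))/5 = 333/193.

p = 0.4715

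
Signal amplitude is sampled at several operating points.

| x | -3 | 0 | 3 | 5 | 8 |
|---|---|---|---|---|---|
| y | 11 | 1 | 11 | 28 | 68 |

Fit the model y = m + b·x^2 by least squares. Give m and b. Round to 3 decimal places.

m = 1.491, b = 1.042

From the data, Σ1 = 5, Σx^2 = 107, Σx^2·x^2 = 4883.
And Σy = 119, Σx^2·y = 5250.
So AᵀA·[m, b]ᵀ = Aᵀy: [[5, 107]; [107, 4883]]·[m, b]ᵀ = [119, 5250]ᵀ.
det = 5·4883 − 107² = 12966.
m = (119·4883 − 107·5250)/12966 = 19327/12966; b = (5·5250 − 107·119)/12966 = 13517/12966.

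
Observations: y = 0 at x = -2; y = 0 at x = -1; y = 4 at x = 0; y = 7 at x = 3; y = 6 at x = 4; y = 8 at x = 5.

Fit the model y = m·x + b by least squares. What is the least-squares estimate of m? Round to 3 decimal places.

m = 1.145

Compute the Gram sums: Σx·x = 55, Σx = 9, Σ1 = 6.
Right-hand side: Σx·y = 85, Σy = 25.
Determinant 55·6 − 9² = 249.
m = (85·6 − 9·25)/249 = 95/83; b = (55·25 − 9·85)/249 = 610/249.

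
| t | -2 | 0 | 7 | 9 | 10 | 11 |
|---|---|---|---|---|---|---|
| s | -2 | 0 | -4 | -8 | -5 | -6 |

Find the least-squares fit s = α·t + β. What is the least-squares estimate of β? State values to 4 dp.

β = -1.6077

Compute the Gram sums: Σt·t = 355, Σt = 35, Σ1 = 6.
For Mᵀs: Σt·s = -212, Σs = -25.
Eliminating β: 6·(row 1) − 35·(row 2) gives 905·α = 6·(-212) − 35·(-25) = -397, so α = -397/905.
Then β = ((-25) − 35·(-397/905))/6 = -291/181.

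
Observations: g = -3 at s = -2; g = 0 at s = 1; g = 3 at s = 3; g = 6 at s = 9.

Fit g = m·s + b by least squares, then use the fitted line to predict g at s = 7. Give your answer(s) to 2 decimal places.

Normal-equation sums: Σs·s = 95, Σs = 11, Σ1 = 4.
Moment sums: Σs·g = 69, Σg = 6.
Δ = 95·4 − 11² = 259.
m = (69·4 − 11·6)/259 = 30/37; b = (95·6 − 11·69)/259 = -27/37.
At s = 7: ĝ = (30/37)·(7) + (-27/37)·(1) = 183/37.

ĝ = 4.95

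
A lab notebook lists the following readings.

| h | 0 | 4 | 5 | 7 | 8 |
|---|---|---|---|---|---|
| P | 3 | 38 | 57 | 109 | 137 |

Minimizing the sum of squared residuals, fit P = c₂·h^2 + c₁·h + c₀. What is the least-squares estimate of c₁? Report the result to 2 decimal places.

Normal-equation sums: Σh^2·h^2 = 7378, Σh^2·h = 1044, Σh^2 = 154, Σh·h = 154, Σh = 24, Σ1 = 5.
Moment sums: Σh^2·P = 16142, Σh·P = 2296, ΣP = 344.
MᵀM·[c₂, c₁, c₀]ᵀ = MᵀP becomes [[7378, 1044, 154]; [1044, 154, 24]; [154, 24, 5]]·[c₂, c₁, c₀]ᵀ = [16142, 2296, 344]ᵀ.
Solving the 3×3 system (Gaussian elimination) gives c₂ = 23351/11659, c₁ = 10318/11659, c₀ = 33402/11659.

c₁ = 0.88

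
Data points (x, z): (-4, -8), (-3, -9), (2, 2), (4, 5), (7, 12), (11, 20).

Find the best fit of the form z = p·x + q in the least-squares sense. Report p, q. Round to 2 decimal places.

Forming MᵀM = [[215, 17]; [17, 6]] and Mᵀz = [387, 22]ᵀ gives MᵀM·[p, q]ᵀ = Mᵀz.
Δ = 215·6 − 17² = 1001.
p = (387·6 − 17·22)/1001 = 1948/1001; q = (215·22 − 17·387)/1001 = -1849/1001.

p = 1.95, q = -1.85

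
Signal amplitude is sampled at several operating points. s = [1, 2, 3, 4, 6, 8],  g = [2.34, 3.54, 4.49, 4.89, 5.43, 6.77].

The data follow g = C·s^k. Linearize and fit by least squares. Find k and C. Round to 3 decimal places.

Linearized form: ln g = k·ln s + ln C. From the 6 transformed points,
Σln s = 7.0493, Σ(ln s)² = 11.1437, Σln g = 8.8078, Σln s·ln g = 11.7350.
Equations: 11.1437·k + 7.0493·ln C = 11.7350;  7.0493·k + 6·ln C = 8.8078.
Solving (det = 17.1702): k = 0.48466, ln C = 0.89854, so C = exp(0.89854) = 2.45603.

k = 0.485, C = 2.456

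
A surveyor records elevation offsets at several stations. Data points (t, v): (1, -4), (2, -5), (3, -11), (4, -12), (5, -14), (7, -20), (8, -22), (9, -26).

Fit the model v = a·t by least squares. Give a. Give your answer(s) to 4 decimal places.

a = -2.8715

Forming MᵀM = [[249]] and Mᵀv = [-715]ᵀ gives MᵀM·[a]ᵀ = Mᵀv.
a = (-715)/249 = -2.87149.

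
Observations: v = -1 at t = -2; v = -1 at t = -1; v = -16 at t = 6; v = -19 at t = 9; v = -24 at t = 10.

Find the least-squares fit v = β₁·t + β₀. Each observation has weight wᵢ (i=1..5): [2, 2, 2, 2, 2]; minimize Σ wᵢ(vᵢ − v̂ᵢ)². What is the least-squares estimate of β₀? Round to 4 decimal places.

Normal-equation sums: Σwᵢ·t·t = 444, Σwᵢ·t = 44, Σwᵢ·1 = 10.
And Σwᵢ·t·v = -1008, Σwᵢ·v = -122.
Determinant 444·10 − 44² = 2504.
β₁ = ((-1008)·10 − 44·(-122))/2504 = -589/313; β₀ = (444·(-122) − 44·(-1008))/2504 = -1227/313.

β₀ = -3.9201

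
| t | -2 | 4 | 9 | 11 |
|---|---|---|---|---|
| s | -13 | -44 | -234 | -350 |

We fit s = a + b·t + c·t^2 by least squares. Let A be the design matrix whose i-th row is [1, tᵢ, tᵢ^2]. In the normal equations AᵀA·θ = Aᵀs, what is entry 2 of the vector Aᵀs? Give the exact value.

-6106

Entry 2 ↔ basis t, so (Aᵀs)_{2} = Σᵢ (t)·sᵢ = (-2)·(-13) + (4)·(-44) + (9)·(-234) + (11)·(-350) = -6106.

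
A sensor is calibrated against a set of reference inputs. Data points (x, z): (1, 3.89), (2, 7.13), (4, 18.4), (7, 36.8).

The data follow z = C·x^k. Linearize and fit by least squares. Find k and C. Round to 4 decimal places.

Linearized form: ln z = k·ln x + ln C. From the 4 transformed points,
Σln x = 4.0254, Σ(ln x)² = 6.1888, Σln z = 9.8406, Σln x·ln z = 12.4149.
Normal system: [[6.1888, 4.0254]; [4.0254, 4]]·[k, ln C]ᵀ = [12.4149, 9.8406]ᵀ.
Solving (det = 8.5519): k = 1.17493, ln C = 1.27776, so C = exp(1.27776) = 3.58860.

k = 1.1749, C = 3.5886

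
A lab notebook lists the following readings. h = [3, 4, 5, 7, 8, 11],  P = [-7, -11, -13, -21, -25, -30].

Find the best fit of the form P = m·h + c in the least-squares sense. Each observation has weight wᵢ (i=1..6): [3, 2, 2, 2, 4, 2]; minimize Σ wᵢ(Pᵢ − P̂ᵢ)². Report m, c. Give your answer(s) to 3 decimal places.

m = -3.084, c = 1.465

With design matrix M, MᵀWM = [[705, 95]; [95, 15]] and MᵀWP = [-2035, -271]ᵀ.
Δ = 705·15 − 95² = 1550.
m = ((-2035)·15 − 95·(-271))/1550 = -478/155; c = (705·(-271) − 95·(-2035))/1550 = 227/155.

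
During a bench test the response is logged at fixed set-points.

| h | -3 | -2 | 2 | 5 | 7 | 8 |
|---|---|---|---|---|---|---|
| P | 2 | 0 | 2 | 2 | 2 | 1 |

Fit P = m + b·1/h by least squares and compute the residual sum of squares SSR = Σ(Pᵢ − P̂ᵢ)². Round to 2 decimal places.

SSR = 2.20

Forming MᵀM = [[6, 113/840]; [113/840, 484849/705600]] and MᵀP = [9, 961/840]ᵀ gives MᵀM·[m, b]ᵀ = MᵀP.
Determinant 6·(484849/705600) − (113/840)² = 115853/28224.
m = (9·(484849/705600) − (113/840)·(961/840))/(115853/28224) = 4255048/2896325; b = (6·(961/840) − (113/840)·9)/(115853/28224) = 797832/579265.
Residuals: 2867322/2896325, -2260468/2896325, -456978/2896325, 147954/579265, 967722/2896325, -1857368/2896325; SSR = 6378304/2896325.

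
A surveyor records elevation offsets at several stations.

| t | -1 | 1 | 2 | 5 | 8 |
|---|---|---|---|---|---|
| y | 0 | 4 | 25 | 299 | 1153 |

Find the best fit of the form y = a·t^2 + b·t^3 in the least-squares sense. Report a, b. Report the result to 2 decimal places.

a = 1.91, b = 2.01

Forming XᵀX = [[4739, 35925]; [35925, 277835]] and Xᵀy = [81371, 627915]ᵀ gives XᵀX·[a, b]ᵀ = Xᵀy.
Δ = 4739·277835 − 35925² = 26054440.
a = (81371·277835 − 35925·627915)/26054440 = 4986541/2605444; b = (4739·627915 − 35925·81371)/26054440 = 5243601/2605444.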